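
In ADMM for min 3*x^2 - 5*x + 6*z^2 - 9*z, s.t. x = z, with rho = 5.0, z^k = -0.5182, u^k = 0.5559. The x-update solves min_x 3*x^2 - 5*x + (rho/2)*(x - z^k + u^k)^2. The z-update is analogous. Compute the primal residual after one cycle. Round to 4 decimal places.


ADMM iteration with rho = 5.0, z^k = -0.5182, u^k = 0.5559
Step 1: x-update.
Minimize 3*x^2 - 5*x + (5.0/2)*(x + 0.5182 + 0.5559)^2
FOC: (2*3 + 5.0)*x = 5 + 5.0*(-0.5182 - 0.5559)
x^{k+1} = -0.0337
Step 2: z-update.
Minimize 6*z^2 - 9*z + (5.0/2)*(-0.0337 - z + 0.5559)^2
FOC: (2*6 + 5.0)*z = 9 + 5.0*(-0.0337 + 0.5559)
z^{k+1} = 0.683
Step 3: u-update.
u^{k+1} = 0.5559 - 0.0337 - 0.683 = -0.1608
Step 4: Primal residual = |-0.0337 - 0.683| = 0.7167


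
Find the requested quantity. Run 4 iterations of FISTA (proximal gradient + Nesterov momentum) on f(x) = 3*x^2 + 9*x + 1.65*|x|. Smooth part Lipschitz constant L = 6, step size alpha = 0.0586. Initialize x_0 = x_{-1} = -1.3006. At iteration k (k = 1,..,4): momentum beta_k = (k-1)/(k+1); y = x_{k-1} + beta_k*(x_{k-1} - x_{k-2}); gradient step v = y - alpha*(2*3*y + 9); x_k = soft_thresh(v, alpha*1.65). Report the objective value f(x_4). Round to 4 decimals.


FISTA on f(x) = 3*x^2 + 9*x + 1.65*|x|
L = 6, alpha = 0.0586
Iteration 1: beta = 0.0, y = -1.3006 + 0.0*(-1.3006 + 1.3006) = -1.3006
  grad(y) = 1.1964, v = y - alpha*grad = -1.3707
  prox(v) = soft_thresh(-1.3707, 0.0967) = -1.274
Iteration 2: beta = 0.3333, y = -1.274 + 0.3333*(-1.274 + 1.3006) = -1.2652
  grad(y) = 1.409, v = y - alpha*grad = -1.3477
  prox(v) = soft_thresh(-1.3477, 0.0967) = -1.251
Iteration 3: beta = 0.5, y = -1.251 + 0.5*(-1.251 + 1.274) = -1.2395
  grad(y) = 1.5627, v = y - alpha*grad = -1.3311
  prox(v) = soft_thresh(-1.3311, 0.0967) = -1.2344
Iteration 4: beta = 0.6, y = -1.2344 + 0.6*(-1.2344 + 1.251) = -1.2245
  grad(y) = 1.6532, v = y - alpha*grad = -1.3213
  prox(v) = soft_thresh(-1.3213, 0.0967) = -1.2247
f(x_4) = 3*(-1.2247)^2 + 9*(-1.2247) + 1.65*|-1.2247| = -4.5019


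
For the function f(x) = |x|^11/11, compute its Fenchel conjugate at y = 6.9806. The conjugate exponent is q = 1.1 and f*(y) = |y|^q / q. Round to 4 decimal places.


The conjugate exponent q satisfies 1/p + 1/q = 1.
p = 11, so q = 11/(11 - 1) = 1.1
|y|^q = 6.9806^1.1 = 8.4778
f*(6.9806) = 8.4778 / 1.1 = 7.7071


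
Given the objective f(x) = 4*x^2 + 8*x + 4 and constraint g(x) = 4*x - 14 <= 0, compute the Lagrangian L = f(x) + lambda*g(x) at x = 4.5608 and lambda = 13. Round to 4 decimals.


Step 1: Evaluate f(x).
f(4.5608) = 4*4.5608^2 + 8*4.5608 + 4 = 123.69
Step 2: Evaluate g(x).
g(4.5608) = 4*4.5608 - 14 = 4.2432
Step 3: Compute Lagrangian.
L = 123.69 + 13*4.2432 = 178.8516


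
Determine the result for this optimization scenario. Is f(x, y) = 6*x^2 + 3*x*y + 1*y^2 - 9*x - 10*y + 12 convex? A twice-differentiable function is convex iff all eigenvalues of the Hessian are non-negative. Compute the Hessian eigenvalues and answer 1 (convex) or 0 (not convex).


The Hessian of f(x,y) = 6*x^2 + 3*x*y + 1*y^2 - 9*x - 10*y + 12 is:
H = [[12, 3], [3, 2]]
Trace = 12 + 2 = 14
Determinant = 12*2 - (3)^2 = 15
Discriminant = (14)^2 - 4*15 = 136.0
Eigenvalues: lambda_1 = 1.169, lambda_2 = 12.831
The function is convex.

1


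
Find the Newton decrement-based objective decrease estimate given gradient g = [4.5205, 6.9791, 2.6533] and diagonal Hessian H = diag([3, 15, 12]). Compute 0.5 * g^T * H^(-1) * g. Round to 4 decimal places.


Step 1: H is diagonal, so H^(-1) * g = [1.5068, 0.4653, 0.2211].
Step 2: g^T H^(-1) g = sum_i g_i^2 / H_ii
  = (4.5205)^2/3 + (6.9791)^2/15 + (2.6533)^2/12
  = 6.8116 + 3.2472 + 0.5867 = 10.6455
Step 3: Objective decrease = 0.5 * g^T H^(-1) g = 5.3227


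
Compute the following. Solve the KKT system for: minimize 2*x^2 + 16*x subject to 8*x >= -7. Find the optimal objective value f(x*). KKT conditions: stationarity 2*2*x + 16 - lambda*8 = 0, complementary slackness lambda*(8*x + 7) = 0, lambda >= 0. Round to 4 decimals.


Step 1: Try lambda = 0 (constraint inactive).
x_unc = -16/(2*2) = -4.0
Check: 8*-4.0 = -32.0 < -7 -- violated!
Step 2: Constraint must be active: 8*x = -7
x* = -7/8 = -0.875
lambda = (2*2*(-0.875) + 16)/8 = 1.5625
Step 3: Compute optimal value.
f(x*) = 2*(-0.875)^2 + 16*(-0.875) = -12.4688


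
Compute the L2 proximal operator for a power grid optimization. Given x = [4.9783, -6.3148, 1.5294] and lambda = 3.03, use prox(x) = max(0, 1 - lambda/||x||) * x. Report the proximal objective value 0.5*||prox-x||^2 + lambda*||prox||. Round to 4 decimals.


Step 1: Compute ||x||.
||x|| = 8.1853
Step 2: Compute scaling factor.
scale = max(0, 1 - 3.03/8.1853) = 0.6298
Step 3: prox(x) = [3.1355, -3.9772, 0.9633]
||prox(x)|| = 5.1553
Step 4: Proximal objective.
0.5*||prox-x||^2 = 4.5905
lambda*||prox|| = 15.6206
Total = 20.211


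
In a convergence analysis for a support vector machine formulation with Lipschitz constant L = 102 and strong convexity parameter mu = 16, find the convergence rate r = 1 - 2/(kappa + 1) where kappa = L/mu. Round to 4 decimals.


Step 1: Compute the condition number.
kappa = L/mu = 102/16 = 6.375
Step 2: Compute the convergence rate.
r = 1 - 2/(kappa + 1) = 1 - 2*mu/(L + mu) = (L - mu)/(L + mu) = 86/118 = 0.7288


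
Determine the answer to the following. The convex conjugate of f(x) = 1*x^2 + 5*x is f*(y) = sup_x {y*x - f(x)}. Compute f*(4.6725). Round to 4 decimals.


f*(y) = sup_x {y*x - a*x^2 - b*x} = sup_x {(y-b)*x - a*x^2}
FOC: (y - b) - 2a*x = 0 => x* = (y - b)/(2a)
x* = (4.6725 - 5)/(2*1) = -0.1638
f*(4.6725) = (y-b)^2/(4a) = (4.6725 - 5)^2/(4*1)
= 0.1073/4 = 0.0268


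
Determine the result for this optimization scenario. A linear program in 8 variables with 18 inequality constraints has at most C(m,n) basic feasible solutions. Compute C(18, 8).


Each vertex corresponds to some choice of n active constraints out of m, so the number of vertices is at most C(m, n) = m! / (n!(m-n)!).
m = 18, n = 8
Numerator: 18 * 17 * 16 * 15 * 14 * 13 * 12 * 11
Denominator: 8! = 40320
C(18, 8) = 43758


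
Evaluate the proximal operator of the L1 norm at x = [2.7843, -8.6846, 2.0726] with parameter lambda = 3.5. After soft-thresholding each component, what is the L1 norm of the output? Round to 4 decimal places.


Soft-thresholding with lambda = 3.5:
prox(2.7843) = sign(2.7843)*max(|2.7843| - 3.5, 0) = 0.0
prox(-8.6846) = sign(-8.6846)*max(|-8.6846| - 3.5, 0) = -5.1846
prox(2.0726) = sign(2.0726)*max(|2.0726| - 3.5, 0) = 0.0
prox(x) = [0.0, -5.1846, 0.0]
||prox(x)||_1 = 0.0 + 5.1846 + 0.0 = 5.1846


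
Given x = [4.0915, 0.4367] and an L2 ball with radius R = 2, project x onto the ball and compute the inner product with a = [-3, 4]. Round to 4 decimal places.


Step 1: Compute ||x|| (intermediates to 6 decimals).
||x|| = sqrt(4.0915^2 + 0.4367^2) = 4.114739
Step 2: Project.
Since ||x|| > R, scale = R/||x|| = 2/4.114739 = 0.486058, proj(x) = scale * x
proj(x) = [1.988706, 0.212262]
Step 3: Dot product.
a^T * proj(x) = -3*1.988706 + 4*0.212262 = -5.1171


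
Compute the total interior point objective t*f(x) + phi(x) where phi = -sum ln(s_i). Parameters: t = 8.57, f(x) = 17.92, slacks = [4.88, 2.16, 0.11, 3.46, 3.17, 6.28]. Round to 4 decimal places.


Step 1: Compute log-barrier.
ln values: [1.5851, 0.7701, -2.2073, 1.2413, 1.1537, 1.8374]
phi = -(1.5851 + 0.7701 - 2.2073 + 1.2413 + 1.1537 + 1.8374) = -4.3803
Step 2: Compute augmented objective.
t*f(x) = 8.57*17.92 = 153.5744
Total = 153.5744 - 4.3803 = 149.1941


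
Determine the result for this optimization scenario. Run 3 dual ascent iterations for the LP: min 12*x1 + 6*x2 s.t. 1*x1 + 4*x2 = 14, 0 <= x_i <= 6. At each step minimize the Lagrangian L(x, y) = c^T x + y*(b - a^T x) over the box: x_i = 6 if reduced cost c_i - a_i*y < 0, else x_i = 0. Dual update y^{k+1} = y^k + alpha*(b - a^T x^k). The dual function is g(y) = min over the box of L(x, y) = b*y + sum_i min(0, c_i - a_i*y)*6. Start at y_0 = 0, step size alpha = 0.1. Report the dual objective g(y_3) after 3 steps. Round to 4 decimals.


Dual ascent for LP: min 12*x1 + 6*x2, 1*x1 + 4*x2 = 14, 0 <= x_i <= 6
Step 1: y^k = 0.0, reduced costs: (12.0, 6.0)
  x^k = (0.0, 0.0), subgradient = b - a^T x = 14.0
  y^{k+1} = 0.0 + 0.1*14.0 = 1.4
Step 2: y^k = 1.4, reduced costs: (10.6, 0.4)
  x^k = (0.0, 0.0), subgradient = b - a^T x = 14.0
  y^{k+1} = 1.4 + 0.1*14.0 = 2.8
Step 3: y^k = 2.8, reduced costs: (9.2, -5.2)
  x^k = (0.0, 6.0), subgradient = b - a^T x = -10.0
  y^{k+1} = 2.8 + 0.1*-10.0 = 1.8
Dual objective at y_3 = 1.8: reduced costs (10.2, -1.2), box minimizer x = (0.0, 6.0)
g(y_3) = b*y + (c1 - a1*y)*x1 + (c2 - a2*y)*x2 = 14*1.8 + 10.2*0.0 + (-1.2)*6.0 = 25.2 + 0.0 - 7.2 = 18.0


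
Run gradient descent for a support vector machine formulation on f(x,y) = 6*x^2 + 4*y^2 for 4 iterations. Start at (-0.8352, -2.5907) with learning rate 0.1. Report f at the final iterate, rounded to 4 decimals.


Gradient descent on f(x,y) = 6*x^2 + 4*y^2.
Starting point: (-0.8352, -2.5907), alpha = 0.1
Step 1: grad_x = 2*6*-0.8352 = -10.0224, grad_y = 2*4*-2.5907 = -20.7256
  x_1 = -0.8352 - 0.1*-10.0224 = 0.167
  y_1 = -2.5907 - 0.1*-20.7256 = -0.5181
Step 2: grad_x = 2*6*0.167 = 2.0045, grad_y = 2*4*-0.5181 = -4.1451
  x_2 = 0.167 - 0.1*2.0045 = -0.0334
  y_2 = -0.5181 - 0.1*-4.1451 = -0.1036
Step 3: grad_x = 2*6*-0.0334 = -0.4009, grad_y = 2*4*-0.1036 = -0.829
  x_3 = -0.0334 - 0.1*-0.4009 = 0.0067
  y_3 = -0.1036 - 0.1*-0.829 = -0.0207
Step 4: grad_x = 2*6*0.0067 = 0.0802, grad_y = 2*4*-0.0207 = -0.1658
  x_4 = 0.0067 - 0.1*0.0802 = -0.0013
  y_4 = -0.0207 - 0.1*-0.1658 = -0.0041
f(-0.0013, -0.0041) = 6*(-0.0013)^2 + 4*(-0.0041)^2 = 0.0001


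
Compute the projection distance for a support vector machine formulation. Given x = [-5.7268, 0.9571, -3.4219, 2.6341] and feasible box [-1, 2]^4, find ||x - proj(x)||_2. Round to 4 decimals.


Project each component onto [-1, 2].
clip(-5.7268) = -1.0, clip(0.9571) = 0.9571, clip(-3.4219) = -1.0, clip(2.6341) = 2.0
Projection = [-1.0, 0.9571, -1.0, 2.0]
Squared diffs: [22.3426, 0.0, 5.8656, 0.4021]
Distance = sqrt(28.6103) = 5.3489


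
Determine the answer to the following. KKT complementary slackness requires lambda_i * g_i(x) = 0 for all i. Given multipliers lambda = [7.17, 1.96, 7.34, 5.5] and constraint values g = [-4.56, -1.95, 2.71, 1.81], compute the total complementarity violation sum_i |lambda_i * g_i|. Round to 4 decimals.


KKT complementary slackness check:
lambda_1 * g_1 = 7.17 * -4.56 = -32.6952
lambda_2 * g_2 = 1.96 * -1.95 = -3.822
lambda_3 * g_3 = 7.34 * 2.71 = 19.8914
lambda_4 * g_4 = 5.5 * 1.81 = 9.955
Total violation = 32.6952 + 3.822 + 19.8914 + 9.955 = 66.3636


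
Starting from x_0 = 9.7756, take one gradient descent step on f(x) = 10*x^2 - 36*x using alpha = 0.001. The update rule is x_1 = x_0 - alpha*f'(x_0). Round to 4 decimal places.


We compute the gradient at x_0 and apply the update.
f'(x) = 20*x - 36
f'(9.7756) = 20*9.7756 - 36 = 159.512
x_1 = 9.7756 - 0.001*159.512 = 9.6161


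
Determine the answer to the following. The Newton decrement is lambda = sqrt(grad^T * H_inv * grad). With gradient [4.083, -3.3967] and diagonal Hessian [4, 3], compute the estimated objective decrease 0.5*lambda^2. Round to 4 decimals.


Step 1: H is diagonal, so H^(-1) * g = [1.0208, -1.1322].
Step 2: g^T H^(-1) g = sum_i g_i^2 / H_ii
  = (4.083)^2/4 + (-3.3967)^2/3
  = 4.1677 + 3.8459 = 8.0136
Step 3: Objective decrease = 0.5 * g^T H^(-1) g = 4.0068


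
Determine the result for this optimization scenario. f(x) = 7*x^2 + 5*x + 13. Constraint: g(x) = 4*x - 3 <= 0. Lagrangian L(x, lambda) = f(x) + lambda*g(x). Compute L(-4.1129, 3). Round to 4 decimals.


Step 1: Evaluate f(x).
f(-4.1129) = 7*(-4.1129)^2 + 5*(-4.1129) + 13 = 110.8471
Step 2: Evaluate g(x).
g(-4.1129) = 4*-4.1129 - 3 = -19.4516
Step 3: Compute Lagrangian.
L = 110.8471 + 3*-19.4516 = 52.4923


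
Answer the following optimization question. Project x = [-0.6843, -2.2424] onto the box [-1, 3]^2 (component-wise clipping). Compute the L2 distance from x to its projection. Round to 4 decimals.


Project each component onto [-1, 3].
clip(-0.6843) = -0.6843, clip(-2.2424) = -1.0
Projection = [-0.6843, -1.0]
Squared diffs: [0.0, 1.5436]
Distance = sqrt(1.5436) = 1.2424


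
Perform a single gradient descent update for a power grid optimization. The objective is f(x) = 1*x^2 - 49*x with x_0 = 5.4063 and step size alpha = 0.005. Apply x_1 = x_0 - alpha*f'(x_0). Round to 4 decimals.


We compute the gradient at x_0 and apply the update.
f'(x) = 2*x - 49
f'(5.4063) = 2*5.4063 - 49 = -38.1874
x_1 = 5.4063 - 0.005*-38.1874 = 5.5972


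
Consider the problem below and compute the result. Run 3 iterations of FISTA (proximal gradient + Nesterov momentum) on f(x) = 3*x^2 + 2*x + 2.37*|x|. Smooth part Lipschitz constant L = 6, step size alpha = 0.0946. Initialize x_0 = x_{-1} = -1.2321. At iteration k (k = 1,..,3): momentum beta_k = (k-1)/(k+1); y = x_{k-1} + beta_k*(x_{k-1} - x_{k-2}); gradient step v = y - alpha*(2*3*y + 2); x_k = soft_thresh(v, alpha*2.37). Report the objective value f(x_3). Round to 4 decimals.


FISTA on f(x) = 3*x^2 + 2*x + 2.37*|x|
L = 6, alpha = 0.0946
Iteration 1: beta = 0.0, y = -1.2321 + 0.0*(-1.2321 + 1.2321) = -1.2321
  grad(y) = -5.3926, v = y - alpha*grad = -0.722
  prox(v) = soft_thresh(-0.722, 0.2242) = -0.4978
Iteration 2: beta = 0.3333, y = -0.4978 + 0.3333*(-0.4978 + 1.2321) = -0.253
  grad(y) = 0.4821, v = y - alpha*grad = -0.2986
  prox(v) = soft_thresh(-0.2986, 0.2242) = -0.0744
Iteration 3: beta = 0.5, y = -0.0744 + 0.5*(-0.0744 + 0.4978) = 0.1373
  grad(y) = 2.8238, v = y - alpha*grad = -0.1298
  prox(v) = soft_thresh(-0.1298, 0.2242) = 0.0
f(x_3) = 3*0.0^2 + 2*0.0 + 2.37*|0.0| = 0.0


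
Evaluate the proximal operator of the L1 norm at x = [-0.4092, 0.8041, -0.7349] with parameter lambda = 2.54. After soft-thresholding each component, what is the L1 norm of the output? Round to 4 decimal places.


Soft-thresholding with lambda = 2.54:
prox(-0.4092) = sign(-0.4092)*max(|-0.4092| - 2.54, 0) = 0.0
prox(0.8041) = sign(0.8041)*max(|0.8041| - 2.54, 0) = 0.0
prox(-0.7349) = sign(-0.7349)*max(|-0.7349| - 2.54, 0) = 0.0
prox(x) = [0.0, 0.0, 0.0]
||prox(x)||_1 = 0.0 + 0.0 + 0.0 = 0.0


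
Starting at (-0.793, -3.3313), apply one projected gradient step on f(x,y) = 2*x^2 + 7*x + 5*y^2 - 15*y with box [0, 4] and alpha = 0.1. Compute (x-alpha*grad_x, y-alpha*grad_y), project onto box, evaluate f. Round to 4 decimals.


Step 1: Compute gradient at (-0.793, -3.3313).
grad_x = 2*2*-0.793 + 7 = 3.828
grad_y = 2*5*-3.3313 - 15 = -48.313
Step 2: Gradient step.
x_raw = -0.793 - 0.1*3.828 = -1.1758
y_raw = -3.3313 - 0.1*-48.313 = 1.5
Step 3: Project onto [0, 4].
x_proj = clip(-1.1758) = 0.0
y_proj = clip(1.5) = 1.5
Step 4: Evaluate f.
f(0.0, 1.5) = -11.25


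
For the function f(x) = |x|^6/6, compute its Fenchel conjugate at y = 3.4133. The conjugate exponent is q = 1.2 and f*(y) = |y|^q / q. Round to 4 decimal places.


The conjugate exponent q satisfies 1/p + 1/q = 1.
p = 6, so q = 6/(6 - 1) = 1.2
|y|^q = 3.4133^1.2 = 4.3632
f*(3.4133) = 4.3632 / 1.2 = 3.636


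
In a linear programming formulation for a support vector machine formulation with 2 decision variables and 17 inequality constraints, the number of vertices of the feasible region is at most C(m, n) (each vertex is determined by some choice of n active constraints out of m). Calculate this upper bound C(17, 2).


Each vertex corresponds to some choice of n active constraints out of m, so the number of vertices is at most C(m, n) = m! / (n!(m-n)!).
m = 17, n = 2
Numerator: 17 * 16
Denominator: 2! = 2
C(17, 2) = 136


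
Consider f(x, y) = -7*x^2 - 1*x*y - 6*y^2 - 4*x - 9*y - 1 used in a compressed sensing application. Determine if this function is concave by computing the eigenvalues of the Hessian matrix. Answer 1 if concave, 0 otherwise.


The Hessian of f(x,y) = -7*x^2 - 1*x*y - 6*y^2 - 4*x - 9*y - 1 is:
H = [[-14, -1], [-1, -12]]
Trace = -14 - 12 = -26
Determinant = -14*-12 - (-1)^2 = 167
Discriminant = (-26)^2 - 4*167 = 8.0
Eigenvalues: lambda_1 = -14.4142, lambda_2 = -11.5858
The function is concave.

1


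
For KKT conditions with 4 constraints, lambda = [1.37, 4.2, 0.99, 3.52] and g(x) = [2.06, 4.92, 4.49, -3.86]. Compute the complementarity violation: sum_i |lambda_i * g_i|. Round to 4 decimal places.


KKT complementary slackness check:
lambda_1 * g_1 = 1.37 * 2.06 = 2.8222
lambda_2 * g_2 = 4.2 * 4.92 = 20.664
lambda_3 * g_3 = 0.99 * 4.49 = 4.4451
lambda_4 * g_4 = 3.52 * -3.86 = -13.5872
Total violation = 2.8222 + 20.664 + 4.4451 + 13.5872 = 41.5185


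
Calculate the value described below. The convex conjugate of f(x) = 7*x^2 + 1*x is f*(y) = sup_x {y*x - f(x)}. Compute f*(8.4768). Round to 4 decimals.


f*(y) = sup_x {y*x - a*x^2 - b*x} = sup_x {(y-b)*x - a*x^2}
FOC: (y - b) - 2a*x = 0 => x* = (y - b)/(2a)
x* = (8.4768 - 1)/(2*7) = 0.5341
f*(8.4768) = (y-b)^2/(4a) = (8.4768 - 1)^2/(4*7)
= 55.9025/28 = 1.9965


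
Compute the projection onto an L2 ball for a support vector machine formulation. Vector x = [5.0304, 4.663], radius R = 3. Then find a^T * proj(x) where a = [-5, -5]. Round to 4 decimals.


Step 1: Compute ||x|| (intermediates to 6 decimals).
||x|| = sqrt(5.0304^2 + 4.663^2) = 6.85919
Step 2: Project.
Since ||x|| > R, scale = R/||x|| = 3/6.85919 = 0.437369, proj(x) = scale * x
proj(x) = [2.200141, 2.039452]
Step 3: Dot product.
a^T * proj(x) = -5*2.200141 - 5*2.039452 = -21.198


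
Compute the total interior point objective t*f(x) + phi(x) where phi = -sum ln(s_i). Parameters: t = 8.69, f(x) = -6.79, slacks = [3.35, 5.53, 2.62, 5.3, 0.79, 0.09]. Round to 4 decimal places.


Step 1: Compute log-barrier.
ln values: [1.209, 1.7102, 0.9632, 1.6677, -0.2357, -2.4079]
phi = -(1.209 + 1.7102 + 0.9632 + 1.6677 - 0.2357 - 2.4079) = -2.9064
Step 2: Compute augmented objective.
t*f(x) = 8.69*-6.79 = -59.0051
Total = -59.0051 - 2.9064 = -61.9115


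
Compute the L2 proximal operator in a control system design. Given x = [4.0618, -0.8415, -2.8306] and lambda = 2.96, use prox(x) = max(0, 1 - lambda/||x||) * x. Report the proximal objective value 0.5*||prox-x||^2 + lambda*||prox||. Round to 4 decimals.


Step 1: Compute ||x||.
||x|| = 5.0218
Step 2: Compute scaling factor.
scale = max(0, 1 - 2.96/5.0218) = 0.4106
Step 3: prox(x) = [1.6677, -0.3455, -1.1622]
||prox(x)|| = 2.0618
Step 4: Proximal objective.
0.5*||prox-x||^2 = 4.3808
lambda*||prox|| = 6.1029
Total = 10.4838


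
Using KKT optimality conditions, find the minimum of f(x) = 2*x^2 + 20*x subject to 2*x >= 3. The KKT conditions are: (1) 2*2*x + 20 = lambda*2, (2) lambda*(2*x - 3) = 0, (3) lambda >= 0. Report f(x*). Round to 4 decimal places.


Step 1: Try lambda = 0 (constraint inactive).
x_unc = -20/(2*2) = -5.0
Check: 2*-5.0 = -10.0 < 3 -- violated!
Step 2: Constraint must be active: 2*x = 3
x* = 3/2 = 1.5
lambda = (2*2*1.5 + 20)/2 = 13.0
Step 3: Compute optimal value.
f(x*) = 2*1.5^2 + 20*1.5 = 34.5


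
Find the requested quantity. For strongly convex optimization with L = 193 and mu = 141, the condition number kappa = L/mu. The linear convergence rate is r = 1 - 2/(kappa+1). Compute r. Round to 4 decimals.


Step 1: Compute the condition number.
kappa = L/mu = 193/141 = 1.3688
Step 2: Compute the convergence rate.
r = 1 - 2/(kappa + 1) = 1 - 2*mu/(L + mu) = (L - mu)/(L + mu) = 52/334 = 0.1557


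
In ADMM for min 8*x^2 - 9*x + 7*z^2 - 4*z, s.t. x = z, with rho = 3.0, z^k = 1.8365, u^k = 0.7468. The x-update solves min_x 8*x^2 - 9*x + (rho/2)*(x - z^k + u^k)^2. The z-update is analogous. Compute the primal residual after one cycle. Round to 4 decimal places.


ADMM iteration with rho = 3.0, z^k = 1.8365, u^k = 0.7468
Step 1: x-update.
Minimize 8*x^2 - 9*x + (3.0/2)*(x - 1.8365 + 0.7468)^2
FOC: (2*8 + 3.0)*x = 9 + 3.0*(1.8365 - 0.7468)
x^{k+1} = 0.6457
Step 2: z-update.
Minimize 7*z^2 - 4*z + (3.0/2)*(0.6457 - z + 0.7468)^2
FOC: (2*7 + 3.0)*z = 4 + 3.0*(0.6457 + 0.7468)
z^{k+1} = 0.481
Step 3: u-update.
u^{k+1} = 0.7468 + 0.6457 - 0.481 = 0.9115
Step 4: Primal residual = |0.6457 - 0.481| = 0.1647


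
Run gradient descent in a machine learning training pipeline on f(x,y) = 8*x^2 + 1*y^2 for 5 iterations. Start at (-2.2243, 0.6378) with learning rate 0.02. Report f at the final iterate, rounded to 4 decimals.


Gradient descent on f(x,y) = 8*x^2 + 1*y^2.
Starting point: (-2.2243, 0.6378), alpha = 0.02
Step 1: grad_x = 2*8*-2.2243 = -35.5888, grad_y = 2*1*0.6378 = 1.2756
  x_1 = -2.2243 - 0.02*-35.5888 = -1.5125
  y_1 = 0.6378 - 0.02*1.2756 = 0.6123
Step 2: grad_x = 2*8*-1.5125 = -24.2004, grad_y = 2*1*0.6123 = 1.2246
  x_2 = -1.5125 - 0.02*-24.2004 = -1.0285
  y_2 = 0.6123 - 0.02*1.2246 = 0.5878
Step 3: grad_x = 2*8*-1.0285 = -16.4563, grad_y = 2*1*0.5878 = 1.1756
  x_3 = -1.0285 - 0.02*-16.4563 = -0.6994
  y_3 = 0.5878 - 0.02*1.1756 = 0.5643
Step 4: grad_x = 2*8*-0.6994 = -11.1903, grad_y = 2*1*0.5643 = 1.1286
  x_4 = -0.6994 - 0.02*-11.1903 = -0.4756
  y_4 = 0.5643 - 0.02*1.1286 = 0.5417
Step 5: grad_x = 2*8*-0.4756 = -7.6094, grad_y = 2*1*0.5417 = 1.0834
  x_5 = -0.4756 - 0.02*-7.6094 = -0.3234
  y_5 = 0.5417 - 0.02*1.0834 = 0.52
f(-0.3234, 0.52) = 8*(-0.3234)^2 + 1*0.52^2 = 1.1071


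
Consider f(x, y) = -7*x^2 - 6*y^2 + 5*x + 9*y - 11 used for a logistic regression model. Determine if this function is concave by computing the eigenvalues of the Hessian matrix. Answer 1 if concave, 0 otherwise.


The Hessian of f(x,y) = -7*x^2 - 6*y^2 + 5*x + 9*y - 11 is:
H = [[-14, 0], [0, -12]]
Trace = -14 - 12 = -26
Determinant = -14*-12 - (0)^2 = 168
Discriminant = (-26)^2 - 4*168 = 4.0
Eigenvalues: lambda_1 = -14.0, lambda_2 = -12.0
The function is concave.

1


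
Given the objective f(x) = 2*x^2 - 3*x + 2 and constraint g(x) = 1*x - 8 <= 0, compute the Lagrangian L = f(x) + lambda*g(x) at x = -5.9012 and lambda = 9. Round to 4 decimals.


Step 1: Evaluate f(x).
f(-5.9012) = 2*(-5.9012)^2 - 3*(-5.9012) + 2 = 89.3519
Step 2: Evaluate g(x).
g(-5.9012) = 1*-5.9012 - 8 = -13.9012
Step 3: Compute Lagrangian.
L = 89.3519 + 9*-13.9012 = -35.7589


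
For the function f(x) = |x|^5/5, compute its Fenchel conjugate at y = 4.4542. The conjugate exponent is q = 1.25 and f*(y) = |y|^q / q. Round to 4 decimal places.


The conjugate exponent q satisfies 1/p + 1/q = 1.
p = 5, so q = 5/(5 - 1) = 1.25
|y|^q = 4.4542^1.25 = 6.4709
f*(4.4542) = 6.4709 / 1.25 = 5.1767


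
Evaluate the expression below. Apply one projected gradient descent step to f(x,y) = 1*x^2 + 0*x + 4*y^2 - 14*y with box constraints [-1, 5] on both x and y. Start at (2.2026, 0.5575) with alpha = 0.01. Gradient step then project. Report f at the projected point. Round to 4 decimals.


Step 1: Compute gradient at (2.2026, 0.5575).
grad_x = 2*1*2.2026 + 0 = 4.4052
grad_y = 2*4*0.5575 - 14 = -9.54
Step 2: Gradient step.
x_raw = 2.2026 - 0.01*4.4052 = 2.1585
y_raw = 0.5575 - 0.01*-9.54 = 0.6529
Step 3: Project onto [-1, 5].
x_proj = clip(2.1585) = 2.1585
y_proj = clip(0.6529) = 0.6529
Step 4: Evaluate f.
f(2.1585, 0.6529) = -2.7762


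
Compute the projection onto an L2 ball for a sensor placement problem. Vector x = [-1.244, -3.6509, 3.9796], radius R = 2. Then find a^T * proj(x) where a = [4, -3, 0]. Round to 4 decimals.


Step 1: Compute ||x|| (intermediates to 6 decimals).
||x|| = sqrt((-1.244)^2 + (-3.6509)^2 + 3.9796^2) = 5.542005
Step 2: Project.
Since ||x|| > R, scale = R/||x|| = 2/5.542005 = 0.36088, proj(x) = scale * x
proj(x) = [-0.448935, -1.317537, 1.436158]
Step 3: Dot product.
a^T * proj(x) = 4*(-0.448935) - 3*(-1.317537) + 0*1.436158 = 2.1569


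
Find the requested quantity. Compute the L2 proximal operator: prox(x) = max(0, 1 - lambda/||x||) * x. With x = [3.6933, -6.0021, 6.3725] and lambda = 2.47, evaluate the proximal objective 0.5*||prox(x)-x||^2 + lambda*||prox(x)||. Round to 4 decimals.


Step 1: Compute ||x||.
||x|| = 9.5013
Step 2: Compute scaling factor.
scale = max(0, 1 - 2.47/9.5013) = 0.74
Step 3: prox(x) = [2.7332, -4.4418, 4.7159]
||prox(x)|| = 7.0313
Step 4: Proximal objective.
0.5*||prox-x||^2 = 3.0505
lambda*||prox|| = 17.3673
Total = 20.4177


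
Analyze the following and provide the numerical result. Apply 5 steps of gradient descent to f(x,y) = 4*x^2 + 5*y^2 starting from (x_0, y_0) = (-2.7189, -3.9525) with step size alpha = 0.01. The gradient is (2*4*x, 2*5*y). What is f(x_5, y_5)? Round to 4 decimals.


Gradient descent on f(x,y) = 4*x^2 + 5*y^2.
Starting point: (-2.7189, -3.9525), alpha = 0.01
Step 1: grad_x = 2*4*-2.7189 = -21.7512, grad_y = 2*5*-3.9525 = -39.525
  x_1 = -2.7189 - 0.01*-21.7512 = -2.5014
  y_1 = -3.9525 - 0.01*-39.525 = -3.5573
Step 2: grad_x = 2*4*-2.5014 = -20.0111, grad_y = 2*5*-3.5573 = -35.5725
  x_2 = -2.5014 - 0.01*-20.0111 = -2.3013
  y_2 = -3.5573 - 0.01*-35.5725 = -3.2015
Step 3: grad_x = 2*4*-2.3013 = -18.4102, grad_y = 2*5*-3.2015 = -32.0153
  x_3 = -2.3013 - 0.01*-18.4102 = -2.1172
  y_3 = -3.2015 - 0.01*-32.0153 = -2.8814
Step 4: grad_x = 2*4*-2.1172 = -16.9374, grad_y = 2*5*-2.8814 = -28.8137
  x_4 = -2.1172 - 0.01*-16.9374 = -1.9478
  y_4 = -2.8814 - 0.01*-28.8137 = -2.5932
Step 5: grad_x = 2*4*-1.9478 = -15.5824, grad_y = 2*5*-2.5932 = -25.9324
  x_5 = -1.9478 - 0.01*-15.5824 = -1.792
  y_5 = -2.5932 - 0.01*-25.9324 = -2.3339
f(-1.792, -2.3339) = 4*(-1.792)^2 + 5*(-2.3339)^2 = 40.0804


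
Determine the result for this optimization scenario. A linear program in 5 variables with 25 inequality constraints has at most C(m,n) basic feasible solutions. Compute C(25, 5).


Each vertex corresponds to some choice of n active constraints out of m, so the number of vertices is at most C(m, n) = m! / (n!(m-n)!).
m = 25, n = 5
Numerator: 25 * 24 * 23 * 22 * 21
Denominator: 5! = 120
C(25, 5) = 53130


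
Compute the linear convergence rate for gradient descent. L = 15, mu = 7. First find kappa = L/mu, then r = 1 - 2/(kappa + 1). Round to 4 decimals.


Step 1: Compute the condition number.
kappa = L/mu = 15/7 = 2.1429
Step 2: Compute the convergence rate.
r = 1 - 2/(kappa + 1) = 1 - 2*mu/(L + mu) = (L - mu)/(L + mu) = 8/22 = 0.3636


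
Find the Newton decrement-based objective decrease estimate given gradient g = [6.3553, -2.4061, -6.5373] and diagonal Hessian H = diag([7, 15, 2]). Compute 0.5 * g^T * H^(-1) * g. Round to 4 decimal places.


Step 1: H is diagonal, so H^(-1) * g = [0.9079, -0.1604, -3.2687].
Step 2: g^T H^(-1) g = sum_i g_i^2 / H_ii
  = (6.3553)^2/7 + (-2.4061)^2/15 + (-6.5373)^2/2
  = 5.77 + 0.386 + 21.3681 = 27.5241
Step 3: Objective decrease = 0.5 * g^T H^(-1) g = 13.762


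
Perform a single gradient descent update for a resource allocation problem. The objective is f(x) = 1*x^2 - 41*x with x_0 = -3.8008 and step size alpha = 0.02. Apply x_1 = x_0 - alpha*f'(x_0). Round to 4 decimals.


We compute the gradient at x_0 and apply the update.
f'(x) = 2*x - 41
f'(-3.8008) = 2*-3.8008 - 41 = -48.6016
x_1 = -3.8008 - 0.02*-48.6016 = -2.8288


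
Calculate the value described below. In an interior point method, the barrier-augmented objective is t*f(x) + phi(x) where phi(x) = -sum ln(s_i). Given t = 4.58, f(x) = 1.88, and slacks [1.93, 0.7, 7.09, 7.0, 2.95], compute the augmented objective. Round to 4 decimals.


Step 1: Compute log-barrier.
ln values: [0.6575, -0.3567, 1.9587, 1.9459, 1.0818]
phi = -(0.6575 - 0.3567 + 1.9587 + 1.9459 + 1.0818) = -5.2872
Step 2: Compute augmented objective.
t*f(x) = 4.58*1.88 = 8.6104
Total = 8.6104 - 5.2872 = 3.3232


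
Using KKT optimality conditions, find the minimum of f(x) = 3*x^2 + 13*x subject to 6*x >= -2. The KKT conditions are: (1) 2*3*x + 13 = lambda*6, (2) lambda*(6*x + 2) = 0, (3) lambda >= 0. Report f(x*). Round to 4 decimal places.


Step 1: Try lambda = 0 (constraint inactive).
x_unc = -13/(2*3) = -2.1667
Check: 6*-2.1667 = -13.0002 < -2 -- violated!
Step 2: Constraint must be active: 6*x = -2
x* = -2/6 = -1/3 = -0.3333 (rounded; the exact value -1/3 is used below)
lambda = (2*3*(-1/3) + 13)/6 = 1.8333
Step 3: Compute optimal value.
f(x*) = 3*(-1/3)^2 + 13*(-1/3) = -4.0


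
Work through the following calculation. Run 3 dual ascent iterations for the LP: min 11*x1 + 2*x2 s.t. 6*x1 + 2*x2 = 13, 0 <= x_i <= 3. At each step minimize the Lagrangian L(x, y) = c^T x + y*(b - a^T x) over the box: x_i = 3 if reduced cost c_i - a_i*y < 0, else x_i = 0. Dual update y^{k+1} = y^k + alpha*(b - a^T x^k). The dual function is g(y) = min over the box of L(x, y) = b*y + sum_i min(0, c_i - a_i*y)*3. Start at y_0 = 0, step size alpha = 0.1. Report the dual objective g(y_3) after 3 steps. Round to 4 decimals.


Dual ascent for LP: min 11*x1 + 2*x2, 6*x1 + 2*x2 = 13, 0 <= x_i <= 3
Step 1: y^k = 0.0, reduced costs: (11.0, 2.0)
  x^k = (0.0, 0.0), subgradient = b - a^T x = 13.0
  y^{k+1} = 0.0 + 0.1*13.0 = 1.3
Step 2: y^k = 1.3, reduced costs: (3.2, -0.6)
  x^k = (0.0, 3.0), subgradient = b - a^T x = 7.0
  y^{k+1} = 1.3 + 0.1*7.0 = 2.0
Step 3: y^k = 2.0, reduced costs: (-1.0, -2.0)
  x^k = (3.0, 3.0), subgradient = b - a^T x = -11.0
  y^{k+1} = 2.0 + 0.1*-11.0 = 0.9
Dual objective at y_3 = 0.9: reduced costs (5.6, 0.2), box minimizer x = (0.0, 0.0)
g(y_3) = b*y + (c1 - a1*y)*x1 + (c2 - a2*y)*x2 = 13*0.9 + 5.6*0.0 + 0.2*0.0 = 11.7 + 0.0 + 0.0 = 11.7


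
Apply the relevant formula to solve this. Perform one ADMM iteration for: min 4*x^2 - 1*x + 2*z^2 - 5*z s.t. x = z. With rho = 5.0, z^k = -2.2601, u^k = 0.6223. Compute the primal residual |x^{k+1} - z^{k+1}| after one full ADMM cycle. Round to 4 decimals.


ADMM iteration with rho = 5.0, z^k = -2.2601, u^k = 0.6223
Step 1: x-update.
Minimize 4*x^2 - 1*x + (5.0/2)*(x + 2.2601 + 0.6223)^2
FOC: (2*4 + 5.0)*x = 1 + 5.0*(-2.2601 - 0.6223)
x^{k+1} = -1.0317
Step 2: z-update.
Minimize 2*z^2 - 5*z + (5.0/2)*(-1.0317 - z + 0.6223)^2
FOC: (2*2 + 5.0)*z = 5 + 5.0*(-1.0317 + 0.6223)
z^{k+1} = 0.3281
Step 3: u-update.
u^{k+1} = 0.6223 - 1.0317 - 0.3281 = -0.7375
Step 4: Primal residual = |-1.0317 - 0.3281| = 1.3598


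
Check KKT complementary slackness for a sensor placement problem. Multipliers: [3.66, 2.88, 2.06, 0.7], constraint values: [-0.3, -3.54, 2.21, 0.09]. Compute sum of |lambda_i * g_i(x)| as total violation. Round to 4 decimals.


KKT complementary slackness check:
lambda_1 * g_1 = 3.66 * -0.3 = -1.098
lambda_2 * g_2 = 2.88 * -3.54 = -10.1952
lambda_3 * g_3 = 2.06 * 2.21 = 4.5526
lambda_4 * g_4 = 0.7 * 0.09 = 0.063
Total violation = 1.098 + 10.1952 + 4.5526 + 0.063 = 15.9088


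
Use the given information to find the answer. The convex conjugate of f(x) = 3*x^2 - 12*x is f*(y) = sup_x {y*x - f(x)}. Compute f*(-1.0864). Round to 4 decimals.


f*(y) = sup_x {y*x - a*x^2 - b*x} = sup_x {(y-b)*x - a*x^2}
FOC: (y - b) - 2a*x = 0 => x* = (y - b)/(2a)
x* = (-1.0864 + 12)/(2*3) = 1.8189
f*(-1.0864) = (y-b)^2/(4a) = (-1.0864 + 12)^2/(4*3)
= 119.1067/12 = 9.9256


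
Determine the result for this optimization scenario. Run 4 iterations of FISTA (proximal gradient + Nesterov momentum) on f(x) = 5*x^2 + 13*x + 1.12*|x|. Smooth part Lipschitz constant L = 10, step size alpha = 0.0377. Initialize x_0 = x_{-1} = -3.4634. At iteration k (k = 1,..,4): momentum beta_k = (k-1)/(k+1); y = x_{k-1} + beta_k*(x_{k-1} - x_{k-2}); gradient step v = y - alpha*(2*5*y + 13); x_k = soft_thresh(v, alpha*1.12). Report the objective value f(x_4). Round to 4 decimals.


FISTA on f(x) = 5*x^2 + 13*x + 1.12*|x|
L = 10, alpha = 0.0377
Iteration 1: beta = 0.0, y = -3.4634 + 0.0*(-3.4634 + 3.4634) = -3.4634
  grad(y) = -21.634, v = y - alpha*grad = -2.6478
  prox(v) = soft_thresh(-2.6478, 0.0422) = -2.6056
Iteration 2: beta = 0.3333, y = -2.6056 + 0.3333*(-2.6056 + 3.4634) = -2.3196
  grad(y) = -10.1963, v = y - alpha*grad = -1.9352
  prox(v) = soft_thresh(-1.9352, 0.0422) = -1.893
Iteration 3: beta = 0.5, y = -1.893 + 0.5*(-1.893 + 2.6056) = -1.5367
  grad(y) = -2.3672, v = y - alpha*grad = -1.4475
  prox(v) = soft_thresh(-1.4475, 0.0422) = -1.4053
Iteration 4: beta = 0.6, y = -1.4053 + 0.6*(-1.4053 + 1.893) = -1.1126
  grad(y) = 1.874, v = y - alpha*grad = -1.1833
  prox(v) = soft_thresh(-1.1833, 0.0422) = -1.141
f(x_4) = 5*(-1.141)^2 + 13*(-1.141) + 1.12*|-1.141| = -7.0457


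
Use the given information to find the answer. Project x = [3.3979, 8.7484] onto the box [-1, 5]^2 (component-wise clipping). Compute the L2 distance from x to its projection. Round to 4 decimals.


Project each component onto [-1, 5].
clip(3.3979) = 3.3979, clip(8.7484) = 5.0
Projection = [3.3979, 5.0]
Squared diffs: [0.0, 14.0505]
Distance = sqrt(14.0505) = 3.7484


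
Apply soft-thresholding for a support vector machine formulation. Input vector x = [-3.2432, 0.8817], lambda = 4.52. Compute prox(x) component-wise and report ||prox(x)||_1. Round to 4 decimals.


Soft-thresholding with lambda = 4.52:
prox(-3.2432) = sign(-3.2432)*max(|-3.2432| - 4.52, 0) = 0.0
prox(0.8817) = sign(0.8817)*max(|0.8817| - 4.52, 0) = 0.0
prox(x) = [0.0, 0.0]
||prox(x)||_1 = 0.0 + 0.0 = 0.0


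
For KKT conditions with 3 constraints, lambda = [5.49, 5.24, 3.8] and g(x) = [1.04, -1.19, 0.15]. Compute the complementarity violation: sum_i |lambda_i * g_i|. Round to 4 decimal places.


KKT complementary slackness check:
lambda_1 * g_1 = 5.49 * 1.04 = 5.7096
lambda_2 * g_2 = 5.24 * -1.19 = -6.2356
lambda_3 * g_3 = 3.8 * 0.15 = 0.57
Total violation = 5.7096 + 6.2356 + 0.57 = 12.5152


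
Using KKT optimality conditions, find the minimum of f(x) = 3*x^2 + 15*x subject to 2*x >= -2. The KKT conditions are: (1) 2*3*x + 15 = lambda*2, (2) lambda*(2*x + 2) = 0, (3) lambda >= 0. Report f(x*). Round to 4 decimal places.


Step 1: Try lambda = 0 (constraint inactive).
x_unc = -15/(2*3) = -2.5
Check: 2*-2.5 = -5.0 < -2 -- violated!
Step 2: Constraint must be active: 2*x = -2
x* = -2/2 = -1.0
lambda = (2*3*(-1.0) + 15)/2 = 4.5
Step 3: Compute optimal value.
f(x*) = 3*(-1.0)^2 + 15*(-1.0) = -12.0


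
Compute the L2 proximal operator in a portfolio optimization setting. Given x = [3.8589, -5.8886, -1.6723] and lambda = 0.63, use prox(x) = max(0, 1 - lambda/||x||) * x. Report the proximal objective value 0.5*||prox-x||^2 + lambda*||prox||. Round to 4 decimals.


Step 1: Compute ||x||.
||x|| = 7.2362
Step 2: Compute scaling factor.
scale = max(0, 1 - 0.63/7.2362) = 0.9129
Step 3: prox(x) = [3.5229, -5.3759, -1.5267]
||prox(x)|| = 6.6062
Step 4: Proximal objective.
0.5*||prox-x||^2 = 0.1985
lambda*||prox|| = 4.1619
Total = 4.3604


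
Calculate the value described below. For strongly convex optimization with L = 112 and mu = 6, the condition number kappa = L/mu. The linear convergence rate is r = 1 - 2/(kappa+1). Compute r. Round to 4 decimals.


Step 1: Compute the condition number.
kappa = L/mu = 112/6 = 18.6667
Step 2: Compute the convergence rate.
r = 1 - 2/(kappa + 1) = 1 - 2*mu/(L + mu) = (L - mu)/(L + mu) = 106/118 = 0.8983


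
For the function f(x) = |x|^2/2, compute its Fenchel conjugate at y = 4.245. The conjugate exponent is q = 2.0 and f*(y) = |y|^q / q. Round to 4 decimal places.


The conjugate exponent q satisfies 1/p + 1/q = 1.
p = 2, so q = 2/(2 - 1) = 2.0
|y|^q = 4.245^2.0 = 18.02
f*(4.245) = 18.02 / 2.0 = 9.01


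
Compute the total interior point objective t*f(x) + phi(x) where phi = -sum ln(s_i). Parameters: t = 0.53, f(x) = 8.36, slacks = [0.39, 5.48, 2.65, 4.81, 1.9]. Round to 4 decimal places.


Step 1: Compute log-barrier.
ln values: [-0.9416, 1.7011, 0.9746, 1.5707, 0.6419]
phi = -(-0.9416 + 1.7011 + 0.9746 + 1.5707 + 0.6419) = -3.9466
Step 2: Compute augmented objective.
t*f(x) = 0.53*8.36 = 4.4308
Total = 4.4308 - 3.9466 = 0.4842


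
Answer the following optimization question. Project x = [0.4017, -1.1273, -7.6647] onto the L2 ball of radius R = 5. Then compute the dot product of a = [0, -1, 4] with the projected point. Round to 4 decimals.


Step 1: Compute ||x|| (intermediates to 6 decimals).
||x|| = sqrt(0.4017^2 + (-1.1273)^2 + (-7.6647)^2) = 7.757564
Step 2: Project.
Since ||x|| > R, scale = R/||x|| = 5/7.757564 = 0.644532, proj(x) = scale * x
proj(x) = [0.258909, -0.726581, -4.940144]
Step 3: Dot product.
a^T * proj(x) = 0*0.258909 - 1*(-0.726581) + 4*(-4.940144) = -19.034


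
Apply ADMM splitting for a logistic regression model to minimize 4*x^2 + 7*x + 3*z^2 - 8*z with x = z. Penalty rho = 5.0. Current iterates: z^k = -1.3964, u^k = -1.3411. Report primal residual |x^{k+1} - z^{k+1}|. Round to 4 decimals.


ADMM iteration with rho = 5.0, z^k = -1.3964, u^k = -1.3411
Step 1: x-update.
Minimize 4*x^2 + 7*x + (5.0/2)*(x + 1.3964 - 1.3411)^2
FOC: (2*4 + 5.0)*x = -7 + 5.0*(-1.3964 + 1.3411)
x^{k+1} = -0.5597
Step 2: z-update.
Minimize 3*z^2 - 8*z + (5.0/2)*(-0.5597 - z - 1.3411)^2
FOC: (2*3 + 5.0)*z = 8 + 5.0*(-0.5597 - 1.3411)
z^{k+1} = -0.1367
Step 3: u-update.
u^{k+1} = -1.3411 - 0.5597 + 0.1367 = -1.7641
Step 4: Primal residual = |-0.5597 + 0.1367| = 0.423


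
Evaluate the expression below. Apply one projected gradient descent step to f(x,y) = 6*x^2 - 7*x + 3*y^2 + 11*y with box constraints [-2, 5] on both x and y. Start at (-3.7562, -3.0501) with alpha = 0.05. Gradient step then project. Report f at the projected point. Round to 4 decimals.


Step 1: Compute gradient at (-3.7562, -3.0501).
grad_x = 2*6*-3.7562 - 7 = -52.0744
grad_y = 2*3*-3.0501 + 11 = -7.3006
Step 2: Gradient step.
x_raw = -3.7562 - 0.05*-52.0744 = -1.1525
y_raw = -3.0501 - 0.05*-7.3006 = -2.6851
Step 3: Project onto [-2, 5].
x_proj = clip(-1.1525) = -1.1525
y_proj = clip(-2.6851) = -2.0
Step 4: Evaluate f.
f(-1.1525, -2.0) = 6.0366


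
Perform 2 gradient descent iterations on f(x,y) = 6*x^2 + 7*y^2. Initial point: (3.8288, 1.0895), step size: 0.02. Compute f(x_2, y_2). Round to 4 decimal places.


Gradient descent on f(x,y) = 6*x^2 + 7*y^2.
Starting point: (3.8288, 1.0895), alpha = 0.02
Step 1: grad_x = 2*6*3.8288 = 45.9456, grad_y = 2*7*1.0895 = 15.253
  x_1 = 3.8288 - 0.02*45.9456 = 2.9099
  y_1 = 1.0895 - 0.02*15.253 = 0.7844
Step 2: grad_x = 2*6*2.9099 = 34.9187, grad_y = 2*7*0.7844 = 10.9822
  x_2 = 2.9099 - 0.02*34.9187 = 2.2115
  y_2 = 0.7844 - 0.02*10.9822 = 0.5648
f(2.2115, 0.5648) = 6*2.2115^2 + 7*0.5648^2 = 31.5778


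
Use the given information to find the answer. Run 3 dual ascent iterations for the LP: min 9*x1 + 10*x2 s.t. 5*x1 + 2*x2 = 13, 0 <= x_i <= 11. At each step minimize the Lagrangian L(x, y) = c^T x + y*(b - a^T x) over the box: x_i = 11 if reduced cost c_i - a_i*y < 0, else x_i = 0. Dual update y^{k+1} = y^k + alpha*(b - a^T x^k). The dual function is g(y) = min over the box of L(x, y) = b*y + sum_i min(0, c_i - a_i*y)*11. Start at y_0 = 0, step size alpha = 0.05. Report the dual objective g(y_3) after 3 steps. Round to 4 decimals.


Dual ascent for LP: min 9*x1 + 10*x2, 5*x1 + 2*x2 = 13, 0 <= x_i <= 11
Step 1: y^k = 0.0, reduced costs: (9.0, 10.0)
  x^k = (0.0, 0.0), subgradient = b - a^T x = 13.0
  y^{k+1} = 0.0 + 0.05*13.0 = 0.65
Step 2: y^k = 0.65, reduced costs: (5.75, 8.7)
  x^k = (0.0, 0.0), subgradient = b - a^T x = 13.0
  y^{k+1} = 0.65 + 0.05*13.0 = 1.3
Step 3: y^k = 1.3, reduced costs: (2.5, 7.4)
  x^k = (0.0, 0.0), subgradient = b - a^T x = 13.0
  y^{k+1} = 1.3 + 0.05*13.0 = 1.95
Dual objective at y_3 = 1.95: reduced costs (-0.75, 6.1), box minimizer x = (11.0, 0.0)
g(y_3) = b*y + (c1 - a1*y)*x1 + (c2 - a2*y)*x2 = 13*1.95 + (-0.75)*11.0 + 6.1*0.0 = 25.35 - 8.25 + 0.0 = 17.1


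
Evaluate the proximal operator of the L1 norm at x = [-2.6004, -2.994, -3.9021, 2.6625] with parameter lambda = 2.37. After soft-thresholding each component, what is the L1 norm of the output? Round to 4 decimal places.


Soft-thresholding with lambda = 2.37:
prox(-2.6004) = sign(-2.6004)*max(|-2.6004| - 2.37, 0) = -0.2304
prox(-2.994) = sign(-2.994)*max(|-2.994| - 2.37, 0) = -0.624
prox(-3.9021) = sign(-3.9021)*max(|-3.9021| - 2.37, 0) = -1.5321
prox(2.6625) = sign(2.6625)*max(|2.6625| - 2.37, 0) = 0.2925
prox(x) = [-0.2304, -0.624, -1.5321, 0.2925]
||prox(x)||_1 = 0.2304 + 0.624 + 1.5321 + 0.2925 = 2.679


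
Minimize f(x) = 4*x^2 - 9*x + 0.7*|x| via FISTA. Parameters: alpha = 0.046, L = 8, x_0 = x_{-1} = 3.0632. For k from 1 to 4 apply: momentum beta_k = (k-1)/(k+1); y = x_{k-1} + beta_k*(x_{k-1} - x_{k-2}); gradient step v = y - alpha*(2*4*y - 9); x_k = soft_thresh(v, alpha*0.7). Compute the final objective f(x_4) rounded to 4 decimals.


FISTA on f(x) = 4*x^2 - 9*x + 0.7*|x|
L = 8, alpha = 0.046
Iteration 1: beta = 0.0, y = 3.0632 + 0.0*(3.0632 - 3.0632) = 3.0632
  grad(y) = 15.5056, v = y - alpha*grad = 2.3499
  prox(v) = soft_thresh(2.3499, 0.0322) = 2.3177
Iteration 2: beta = 0.3333, y = 2.3177 + 0.3333*(2.3177 - 3.0632) = 2.0693
  grad(y) = 7.5541, v = y - alpha*grad = 1.7218
  prox(v) = soft_thresh(1.7218, 0.0322) = 1.6896
Iteration 3: beta = 0.5, y = 1.6896 + 0.5*(1.6896 - 2.3177) = 1.3755
  grad(y) = 2.0039, v = y - alpha*grad = 1.2833
  prox(v) = soft_thresh(1.2833, 0.0322) = 1.2511
Iteration 4: beta = 0.6, y = 1.2511 + 0.6*(1.2511 - 1.6896) = 0.988
  grad(y) = -1.0958, v = y - alpha*grad = 1.0384
  prox(v) = soft_thresh(1.0384, 0.0322) = 1.0062
f(x_4) = 4*1.0062^2 - 9*1.0062 + 0.7*|1.0062| = -4.3017
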